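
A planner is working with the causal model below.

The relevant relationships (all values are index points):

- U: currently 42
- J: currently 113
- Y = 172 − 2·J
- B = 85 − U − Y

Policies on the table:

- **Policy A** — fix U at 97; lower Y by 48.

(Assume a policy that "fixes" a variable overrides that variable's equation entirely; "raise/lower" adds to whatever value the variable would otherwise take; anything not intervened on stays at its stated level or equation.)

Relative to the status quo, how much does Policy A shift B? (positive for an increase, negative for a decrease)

Baseline:
  U = 42
  J = 113
  Y = 172 − 2·113 = -54
  B = 85 − 42 − (-54) = 97
Policy A (U := 97, Y − 48):
  U = 97
  J = 113
  Y = 172 − 2·113 (−48 from intervention) = -102
  B = 85 − 97 − (-102) = 90
Change in B: 90 − 97 = -7

-7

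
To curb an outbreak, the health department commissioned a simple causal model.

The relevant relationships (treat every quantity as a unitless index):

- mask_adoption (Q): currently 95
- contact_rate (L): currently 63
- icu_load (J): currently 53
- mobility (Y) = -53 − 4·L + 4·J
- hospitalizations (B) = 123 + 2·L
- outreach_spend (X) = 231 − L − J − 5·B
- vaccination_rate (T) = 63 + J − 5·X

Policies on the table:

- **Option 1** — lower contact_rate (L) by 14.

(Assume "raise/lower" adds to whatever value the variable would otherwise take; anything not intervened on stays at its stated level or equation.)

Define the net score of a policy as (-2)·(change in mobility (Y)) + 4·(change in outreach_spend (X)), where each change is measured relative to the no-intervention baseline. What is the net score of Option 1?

504

Baseline:
  L = 63
  J = 53
  Y = -53 − 4·63 + 4·53 = -93
  B = 123 + 2·63 = 249
  X = 231 − 63 − 53 − 5·249 = -1130
Option 1 (L − 14):
  L = 63 − 14 = 49
  J = 53
  Y = -53 − 4·49 + 4·53 = -37
  B = 123 + 2·49 = 221
  X = 231 − 49 − 53 − 5·221 = -976
ΔY = -37 − (-93) = 56; ΔX = -976 − (-1130) = 154
Score = (-2)·56 + 4·154 = 504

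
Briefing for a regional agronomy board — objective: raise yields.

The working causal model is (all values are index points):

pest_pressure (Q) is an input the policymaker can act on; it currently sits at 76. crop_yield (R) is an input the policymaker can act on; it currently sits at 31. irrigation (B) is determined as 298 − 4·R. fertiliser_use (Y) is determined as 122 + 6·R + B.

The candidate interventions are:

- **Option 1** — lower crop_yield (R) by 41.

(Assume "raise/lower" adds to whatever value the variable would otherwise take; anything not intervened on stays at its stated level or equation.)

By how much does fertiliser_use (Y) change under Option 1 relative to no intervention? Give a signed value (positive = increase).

-82

Baseline:
  R = 31
  B = 298 − 4·31 = 174
  Y = 122 + 6·31 + 174 = 482
Option 1 (R − 41):
  R = 31 − 41 = -10
  B = 298 − 4·(-10) = 338
  Y = 122 + 6·(-10) + 338 = 400
Change in Y: 400 − 482 = -82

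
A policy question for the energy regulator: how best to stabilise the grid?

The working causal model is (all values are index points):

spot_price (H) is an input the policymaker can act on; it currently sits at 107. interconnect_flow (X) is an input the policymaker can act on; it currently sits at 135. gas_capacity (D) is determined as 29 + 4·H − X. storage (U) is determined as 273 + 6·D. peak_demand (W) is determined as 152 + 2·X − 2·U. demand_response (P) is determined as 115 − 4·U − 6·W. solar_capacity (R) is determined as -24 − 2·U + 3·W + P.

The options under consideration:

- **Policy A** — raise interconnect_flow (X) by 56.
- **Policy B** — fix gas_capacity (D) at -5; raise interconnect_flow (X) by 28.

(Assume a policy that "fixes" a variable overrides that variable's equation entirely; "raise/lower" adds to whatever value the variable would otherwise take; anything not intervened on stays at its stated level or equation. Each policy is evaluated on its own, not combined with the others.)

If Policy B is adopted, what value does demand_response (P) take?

Policy B (D := -5, X + 28):
  H = 107
  X = 135 + 28 = 163
  D = -5
  U = 273 + 6·(-5) = 243
  W = 152 + 2·163 − 2·243 = -8
  P = 115 − 4·243 − 6·(-8) = -809

-809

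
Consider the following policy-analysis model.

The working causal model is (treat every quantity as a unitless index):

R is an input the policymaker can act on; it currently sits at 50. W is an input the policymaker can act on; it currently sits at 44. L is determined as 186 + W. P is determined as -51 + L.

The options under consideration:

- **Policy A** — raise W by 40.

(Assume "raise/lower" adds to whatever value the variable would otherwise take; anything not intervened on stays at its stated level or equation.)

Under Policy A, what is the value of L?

Policy A (W + 40):
  W = 44 + 40 = 84
  L = 186 + 84 = 270

270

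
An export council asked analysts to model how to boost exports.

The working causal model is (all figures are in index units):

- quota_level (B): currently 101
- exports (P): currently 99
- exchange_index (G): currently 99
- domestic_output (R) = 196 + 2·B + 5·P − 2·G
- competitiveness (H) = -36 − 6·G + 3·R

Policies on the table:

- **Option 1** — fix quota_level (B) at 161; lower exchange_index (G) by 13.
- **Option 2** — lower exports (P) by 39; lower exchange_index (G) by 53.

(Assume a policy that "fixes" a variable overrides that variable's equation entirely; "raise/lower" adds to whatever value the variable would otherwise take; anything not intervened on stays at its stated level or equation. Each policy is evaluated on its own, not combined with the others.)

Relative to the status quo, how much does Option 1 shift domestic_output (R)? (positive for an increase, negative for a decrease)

Baseline:
  B = 101
  P = 99
  G = 99
  R = 196 + 2·101 + 5·99 − 2·99 = 695
Option 1 (B := 161, G − 13):
  B = 161
  P = 99
  G = 99 − 13 = 86
  R = 196 + 2·161 + 5·99 − 2·86 = 841
Change in R: 841 − 695 = 146

146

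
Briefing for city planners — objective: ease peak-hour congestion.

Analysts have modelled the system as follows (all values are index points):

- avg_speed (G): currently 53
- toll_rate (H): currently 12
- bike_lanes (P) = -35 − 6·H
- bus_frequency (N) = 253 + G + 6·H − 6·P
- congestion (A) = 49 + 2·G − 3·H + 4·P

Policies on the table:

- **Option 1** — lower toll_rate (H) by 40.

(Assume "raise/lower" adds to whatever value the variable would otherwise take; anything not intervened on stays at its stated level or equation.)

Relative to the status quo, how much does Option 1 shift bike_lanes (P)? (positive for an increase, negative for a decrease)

240

Baseline:
  H = 12
  P = -35 − 6·12 = -107
Option 1 (H − 40):
  H = 12 − 40 = -28
  P = -35 − 6·(-28) = 133
Change in P: 133 − (-107) = 240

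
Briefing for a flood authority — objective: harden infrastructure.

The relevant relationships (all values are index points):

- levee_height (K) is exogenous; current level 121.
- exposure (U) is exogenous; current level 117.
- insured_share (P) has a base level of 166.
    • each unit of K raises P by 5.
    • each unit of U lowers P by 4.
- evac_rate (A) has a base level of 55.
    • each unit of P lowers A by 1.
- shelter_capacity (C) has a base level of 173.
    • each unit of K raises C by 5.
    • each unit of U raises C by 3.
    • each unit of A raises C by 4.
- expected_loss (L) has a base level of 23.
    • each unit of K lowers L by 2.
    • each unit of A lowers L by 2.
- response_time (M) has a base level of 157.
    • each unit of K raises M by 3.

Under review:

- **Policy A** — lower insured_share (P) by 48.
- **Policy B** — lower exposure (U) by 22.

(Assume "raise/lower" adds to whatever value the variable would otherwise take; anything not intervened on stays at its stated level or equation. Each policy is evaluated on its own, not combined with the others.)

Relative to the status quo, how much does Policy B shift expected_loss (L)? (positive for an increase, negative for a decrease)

176

Baseline:
  K = 121
  U = 117
  P = 166 + 5·121 − 4·117 = 303
  A = 55 − 303 = -248
  L = 23 − 2·121 − 2·(-248) = 277
Policy B (U − 22):
  K = 121
  U = 117 − 22 = 95
  P = 166 + 5·121 − 4·95 = 391
  A = 55 − 391 = -336
  L = 23 − 2·121 − 2·(-336) = 453
Change in L: 453 − 277 = 176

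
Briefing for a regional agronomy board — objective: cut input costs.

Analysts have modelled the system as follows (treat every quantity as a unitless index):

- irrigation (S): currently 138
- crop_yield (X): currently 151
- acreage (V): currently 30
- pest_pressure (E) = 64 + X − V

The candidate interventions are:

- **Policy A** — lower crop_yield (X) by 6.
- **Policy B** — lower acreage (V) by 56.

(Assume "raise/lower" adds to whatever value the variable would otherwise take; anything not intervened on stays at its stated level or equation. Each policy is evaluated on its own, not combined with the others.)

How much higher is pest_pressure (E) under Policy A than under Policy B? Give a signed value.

-62

Policy A (X − 6):
  X = 151 − 6 = 145
  V = 30
  E = 64 + 145 − 30 = 179
Policy B (V − 56):
  X = 151
  V = 30 − 56 = -26
  E = 64 + 151 − (-26) = 241
E: 179 − 241 = -62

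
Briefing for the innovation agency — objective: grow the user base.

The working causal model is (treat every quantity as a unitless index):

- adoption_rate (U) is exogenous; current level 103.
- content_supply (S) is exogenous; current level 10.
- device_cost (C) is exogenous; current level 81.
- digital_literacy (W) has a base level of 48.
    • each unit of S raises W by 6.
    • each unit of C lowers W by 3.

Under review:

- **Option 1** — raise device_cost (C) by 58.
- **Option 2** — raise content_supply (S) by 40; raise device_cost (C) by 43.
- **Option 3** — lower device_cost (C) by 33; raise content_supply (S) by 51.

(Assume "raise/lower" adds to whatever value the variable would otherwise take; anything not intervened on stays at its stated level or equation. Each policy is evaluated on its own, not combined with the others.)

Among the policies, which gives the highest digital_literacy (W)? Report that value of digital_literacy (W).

270

Option 1 (C + 58):
  S = 10
  C = 81 + 58 = 139
  W = 48 + 6·10 − 3·139 = -309
Option 2 (S + 40, C + 43):
  S = 10 + 40 = 50
  C = 81 + 43 = 124
  W = 48 + 6·50 − 3·124 = -24
Option 3 (C − 33, S + 51):
  S = 10 + 51 = 61
  C = 81 − 33 = 48
  W = 48 + 6·61 − 3·48 = 270
Comparing — Option 1: W=-309, Option 2: W=-24, Option 3: W=270. Highest is 270 (Option 3).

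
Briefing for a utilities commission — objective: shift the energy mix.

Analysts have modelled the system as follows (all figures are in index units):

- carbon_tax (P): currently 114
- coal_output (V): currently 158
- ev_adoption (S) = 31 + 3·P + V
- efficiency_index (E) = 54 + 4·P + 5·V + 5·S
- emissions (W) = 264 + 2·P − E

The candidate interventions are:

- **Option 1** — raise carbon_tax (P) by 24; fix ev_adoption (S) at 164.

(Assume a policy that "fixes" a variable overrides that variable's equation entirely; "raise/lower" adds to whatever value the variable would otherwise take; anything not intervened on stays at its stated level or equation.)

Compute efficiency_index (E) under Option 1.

Option 1 (P + 24, S := 164):
  P = 114 + 24 = 138
  V = 158
  S = 164
  E = 54 + 4·138 + 5·158 + 5·164 = 2216

2216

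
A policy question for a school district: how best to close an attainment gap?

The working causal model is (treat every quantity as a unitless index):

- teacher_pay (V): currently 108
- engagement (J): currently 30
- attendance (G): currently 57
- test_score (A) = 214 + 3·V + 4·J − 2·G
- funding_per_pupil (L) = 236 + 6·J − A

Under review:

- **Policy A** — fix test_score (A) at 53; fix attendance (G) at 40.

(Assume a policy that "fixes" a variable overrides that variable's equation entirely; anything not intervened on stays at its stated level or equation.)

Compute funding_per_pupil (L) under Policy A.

Policy A (A := 53, G := 40):
  V = 108
  J = 30
  G = 40
  A = 53
  L = 236 + 6·30 − 53 = 363

363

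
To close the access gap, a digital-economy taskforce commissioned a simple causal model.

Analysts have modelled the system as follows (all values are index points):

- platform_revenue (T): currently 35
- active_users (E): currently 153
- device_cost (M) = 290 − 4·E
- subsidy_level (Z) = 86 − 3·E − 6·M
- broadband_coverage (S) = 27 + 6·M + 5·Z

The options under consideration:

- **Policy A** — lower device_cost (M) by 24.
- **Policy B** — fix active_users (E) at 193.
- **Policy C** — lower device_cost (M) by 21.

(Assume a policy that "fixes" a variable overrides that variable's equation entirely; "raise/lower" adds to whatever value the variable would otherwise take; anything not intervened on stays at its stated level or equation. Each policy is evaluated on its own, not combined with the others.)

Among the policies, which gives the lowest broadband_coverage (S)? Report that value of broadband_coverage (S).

6394

Policy A (M − 24):
  E = 153
  M = 290 − 4·153 (−24 from intervention) = -346
  Z = 86 − 3·153 − 6·(-346) = 1703
  S = 27 + 6·(-346) + 5·1703 = 6466
Policy B (E := 193):
  E = 193
  M = 290 − 4·193 = -482
  Z = 86 − 3·193 − 6·(-482) = 2399
  S = 27 + 6·(-482) + 5·2399 = 9130
Policy C (M − 21):
  E = 153
  M = 290 − 4·153 (−21 from intervention) = -343
  Z = 86 − 3·153 − 6·(-343) = 1685
  S = 27 + 6·(-343) + 5·1685 = 6394
Comparing — Policy A: S=6466, Policy B: S=9130, Policy C: S=6394. Lowest is 6394 (Policy C).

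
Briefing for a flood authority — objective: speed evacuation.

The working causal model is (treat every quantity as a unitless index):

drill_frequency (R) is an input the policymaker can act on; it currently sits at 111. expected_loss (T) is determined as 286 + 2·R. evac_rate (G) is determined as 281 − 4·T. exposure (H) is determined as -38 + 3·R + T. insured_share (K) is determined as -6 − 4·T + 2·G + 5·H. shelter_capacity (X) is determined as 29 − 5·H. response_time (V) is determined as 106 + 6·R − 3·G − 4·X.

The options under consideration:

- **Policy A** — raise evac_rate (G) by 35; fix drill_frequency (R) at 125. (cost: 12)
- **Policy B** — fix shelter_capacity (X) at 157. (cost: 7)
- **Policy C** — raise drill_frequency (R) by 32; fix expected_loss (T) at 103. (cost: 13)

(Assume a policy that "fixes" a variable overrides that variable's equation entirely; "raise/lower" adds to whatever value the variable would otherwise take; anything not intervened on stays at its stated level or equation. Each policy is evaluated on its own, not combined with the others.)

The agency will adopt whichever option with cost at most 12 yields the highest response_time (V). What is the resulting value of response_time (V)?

Policy A (G + 35, R := 125):
  R = 125
  T = 286 + 2·125 = 536
  G = 281 − 4·536 (+35 from intervention) = -1828
  H = -38 + 3·125 + 536 = 873
  X = 29 − 5·873 = -4336
  V = 106 + 6·125 − 3·(-1828) − 4·(-4336) = 23684
Policy B (X := 157):
  R = 111
  T = 286 + 2·111 = 508
  G = 281 − 4·508 = -1751
  H = -38 + 3·111 + 508 = 803
  X = 157
  V = 106 + 6·111 − 3·(-1751) − 4·157 = 5397
Comparing — Policy A: V=23684, Policy B: V=5397. Highest is 23684 (Policy A).

23684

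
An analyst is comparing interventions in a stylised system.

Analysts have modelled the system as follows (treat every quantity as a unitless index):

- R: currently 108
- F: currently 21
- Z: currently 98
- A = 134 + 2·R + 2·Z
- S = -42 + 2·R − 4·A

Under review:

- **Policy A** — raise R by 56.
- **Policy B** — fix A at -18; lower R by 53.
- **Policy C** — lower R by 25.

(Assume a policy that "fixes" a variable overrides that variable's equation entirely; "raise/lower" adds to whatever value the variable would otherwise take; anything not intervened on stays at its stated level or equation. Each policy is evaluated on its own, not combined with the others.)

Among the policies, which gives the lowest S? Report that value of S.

-2346

Policy A (R + 56):
  R = 108 + 56 = 164
  Z = 98
  A = 134 + 2·164 + 2·98 = 658
  S = -42 + 2·164 − 4·658 = -2346
Policy B (A := -18, R − 53):
  R = 108 − 53 = 55
  Z = 98
  A = -18
  S = -42 + 2·55 − 4·(-18) = 140
Policy C (R − 25):
  R = 108 − 25 = 83
  Z = 98
  A = 134 + 2·83 + 2·98 = 496
  S = -42 + 2·83 − 4·496 = -1860
Comparing — Policy A: S=-2346, Policy B: S=140, Policy C: S=-1860. Lowest is -2346 (Policy A).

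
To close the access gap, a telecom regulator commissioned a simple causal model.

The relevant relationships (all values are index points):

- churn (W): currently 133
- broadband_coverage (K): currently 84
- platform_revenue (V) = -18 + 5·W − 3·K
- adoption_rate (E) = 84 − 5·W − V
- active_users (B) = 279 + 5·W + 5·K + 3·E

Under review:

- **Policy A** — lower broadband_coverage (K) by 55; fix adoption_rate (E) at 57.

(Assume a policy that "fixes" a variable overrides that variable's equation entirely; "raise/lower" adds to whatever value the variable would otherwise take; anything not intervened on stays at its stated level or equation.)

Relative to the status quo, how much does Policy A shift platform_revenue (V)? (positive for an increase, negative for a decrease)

Baseline:
  W = 133
  K = 84
  V = -18 + 5·133 − 3·84 = 395
Policy A (K − 55, E := 57):
  W = 133
  K = 84 − 55 = 29
  V = -18 + 5·133 − 3·29 = 560
Change in V: 560 − 395 = 165

165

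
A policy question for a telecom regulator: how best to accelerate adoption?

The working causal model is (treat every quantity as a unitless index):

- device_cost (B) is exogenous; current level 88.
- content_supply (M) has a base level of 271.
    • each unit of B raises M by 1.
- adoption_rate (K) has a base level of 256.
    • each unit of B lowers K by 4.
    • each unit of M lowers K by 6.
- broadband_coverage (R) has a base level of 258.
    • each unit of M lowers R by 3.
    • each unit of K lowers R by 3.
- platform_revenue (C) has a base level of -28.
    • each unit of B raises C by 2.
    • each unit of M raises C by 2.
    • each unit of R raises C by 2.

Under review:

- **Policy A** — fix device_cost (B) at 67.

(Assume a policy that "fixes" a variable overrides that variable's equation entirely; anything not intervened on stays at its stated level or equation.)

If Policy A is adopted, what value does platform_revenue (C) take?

11510

Policy A (B := 67):
  B = 67
  M = 271 + 67 = 338
  K = 256 − 4·67 − 6·338 = -2040
  R = 258 − 3·338 − 3·(-2040) = 5364
  C = -28 + 2·67 + 2·338 + 2·5364 = 11510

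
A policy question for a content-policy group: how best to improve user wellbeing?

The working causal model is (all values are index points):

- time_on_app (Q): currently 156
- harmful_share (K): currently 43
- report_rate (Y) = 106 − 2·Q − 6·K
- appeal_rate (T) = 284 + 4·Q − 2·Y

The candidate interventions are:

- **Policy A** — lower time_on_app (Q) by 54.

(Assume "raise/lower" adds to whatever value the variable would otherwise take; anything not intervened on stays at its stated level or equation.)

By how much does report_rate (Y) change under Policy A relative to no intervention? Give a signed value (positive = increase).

108

Baseline:
  Q = 156
  K = 43
  Y = 106 − 2·156 − 6·43 = -464
Policy A (Q − 54):
  Q = 156 − 54 = 102
  K = 43
  Y = 106 − 2·102 − 6·43 = -356
Change in Y: -356 − (-464) = 108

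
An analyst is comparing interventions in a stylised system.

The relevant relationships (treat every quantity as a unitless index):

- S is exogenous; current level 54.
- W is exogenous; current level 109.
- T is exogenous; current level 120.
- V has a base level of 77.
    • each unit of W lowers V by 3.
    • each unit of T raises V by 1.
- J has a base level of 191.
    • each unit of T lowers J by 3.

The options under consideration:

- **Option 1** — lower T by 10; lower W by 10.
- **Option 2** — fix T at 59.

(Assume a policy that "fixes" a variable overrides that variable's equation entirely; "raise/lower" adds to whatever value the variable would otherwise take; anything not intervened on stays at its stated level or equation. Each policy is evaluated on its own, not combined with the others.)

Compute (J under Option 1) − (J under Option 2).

-153

Option 1 (T − 10, W − 10):
  T = 120 − 10 = 110
  J = 191 − 3·110 = -139
Option 2 (T := 59):
  T = 59
  J = 191 − 3·59 = 14
J: -139 − 14 = -153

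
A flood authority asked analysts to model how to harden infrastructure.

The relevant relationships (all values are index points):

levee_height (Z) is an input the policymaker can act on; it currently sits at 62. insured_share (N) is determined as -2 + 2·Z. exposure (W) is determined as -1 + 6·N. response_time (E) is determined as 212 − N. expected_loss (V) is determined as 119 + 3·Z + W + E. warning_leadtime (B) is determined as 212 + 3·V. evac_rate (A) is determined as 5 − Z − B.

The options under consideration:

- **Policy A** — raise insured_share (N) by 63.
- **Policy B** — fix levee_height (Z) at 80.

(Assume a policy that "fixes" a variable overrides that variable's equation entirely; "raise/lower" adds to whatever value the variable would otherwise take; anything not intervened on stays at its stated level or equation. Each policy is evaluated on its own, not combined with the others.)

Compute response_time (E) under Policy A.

Policy A (N + 63):
  Z = 62
  N = -2 + 2·62 (+63 from intervention) = 185
  E = 212 − 185 = 27

27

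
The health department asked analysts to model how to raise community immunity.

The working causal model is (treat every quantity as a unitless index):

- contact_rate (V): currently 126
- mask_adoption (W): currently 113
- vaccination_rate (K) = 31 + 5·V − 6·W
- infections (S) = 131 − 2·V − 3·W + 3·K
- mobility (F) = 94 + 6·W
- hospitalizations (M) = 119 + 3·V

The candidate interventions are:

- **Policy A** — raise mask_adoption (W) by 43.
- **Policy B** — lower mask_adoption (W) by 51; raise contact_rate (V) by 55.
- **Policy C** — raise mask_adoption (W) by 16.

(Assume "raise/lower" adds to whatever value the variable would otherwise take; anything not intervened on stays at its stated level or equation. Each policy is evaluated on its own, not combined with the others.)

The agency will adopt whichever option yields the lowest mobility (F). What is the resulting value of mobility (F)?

Policy A (W + 43):
  W = 113 + 43 = 156
  F = 94 + 6·156 = 1030
Policy B (W − 51, V + 55):
  W = 113 − 51 = 62
  F = 94 + 6·62 = 466
Policy C (W + 16):
  W = 113 + 16 = 129
  F = 94 + 6·129 = 868
Comparing — Policy A: F=1030, Policy B: F=466, Policy C: F=868. Lowest is 466 (Policy B).

466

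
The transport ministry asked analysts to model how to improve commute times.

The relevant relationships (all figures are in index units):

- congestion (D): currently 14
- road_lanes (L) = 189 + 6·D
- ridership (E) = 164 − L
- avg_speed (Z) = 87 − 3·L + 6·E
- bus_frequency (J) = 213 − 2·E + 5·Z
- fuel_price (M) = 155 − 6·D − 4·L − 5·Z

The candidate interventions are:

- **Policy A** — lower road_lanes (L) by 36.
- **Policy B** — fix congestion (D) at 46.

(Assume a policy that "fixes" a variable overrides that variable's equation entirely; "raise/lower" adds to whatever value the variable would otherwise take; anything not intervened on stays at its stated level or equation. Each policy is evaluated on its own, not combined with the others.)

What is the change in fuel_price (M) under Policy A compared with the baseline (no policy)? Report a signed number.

Baseline:
  D = 14
  L = 189 + 6·14 = 273
  E = 164 − 273 = -109
  Z = 87 − 3·273 + 6·(-109) = -1386
  M = 155 − 6·14 − 4·273 − 5·(-1386) = 5909
Policy A (L − 36):
  D = 14
  L = 189 + 6·14 (−36 from intervention) = 237
  E = 164 − 237 = -73
  Z = 87 − 3·237 + 6·(-73) = -1062
  M = 155 − 6·14 − 4·237 − 5·(-1062) = 4433
Change in M: 4433 − 5909 = -1476

-1476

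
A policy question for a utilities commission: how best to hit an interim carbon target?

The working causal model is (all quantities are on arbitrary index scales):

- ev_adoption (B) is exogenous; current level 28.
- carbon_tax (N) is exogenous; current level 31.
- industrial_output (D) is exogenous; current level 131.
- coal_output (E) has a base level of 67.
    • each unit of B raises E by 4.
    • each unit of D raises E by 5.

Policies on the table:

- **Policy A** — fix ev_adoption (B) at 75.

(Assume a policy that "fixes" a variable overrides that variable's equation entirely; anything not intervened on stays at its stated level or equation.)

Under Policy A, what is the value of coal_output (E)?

1022

Policy A (B := 75):
  B = 75
  D = 131
  E = 67 + 4·75 + 5·131 = 1022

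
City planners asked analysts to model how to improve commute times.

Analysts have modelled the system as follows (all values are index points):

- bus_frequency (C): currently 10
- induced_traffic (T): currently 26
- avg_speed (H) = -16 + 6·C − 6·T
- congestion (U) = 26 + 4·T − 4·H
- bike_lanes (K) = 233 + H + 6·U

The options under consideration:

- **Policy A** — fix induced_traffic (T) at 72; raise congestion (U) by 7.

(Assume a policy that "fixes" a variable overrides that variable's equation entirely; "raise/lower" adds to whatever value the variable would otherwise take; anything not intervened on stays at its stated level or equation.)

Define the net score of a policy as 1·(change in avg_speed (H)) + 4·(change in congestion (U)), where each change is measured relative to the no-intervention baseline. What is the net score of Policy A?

Baseline:
  C = 10
  T = 26
  H = -16 + 6·10 − 6·26 = -112
  U = 26 + 4·26 − 4·(-112) = 578
Policy A (T := 72, U + 7):
  C = 10
  T = 72
  H = -16 + 6·10 − 6·72 = -388
  U = 26 + 4·72 − 4·(-388) (+7 from intervention) = 1873
ΔH = -388 − (-112) = -276; ΔU = 1873 − 578 = 1295
Score = 1·(-276) + 4·1295 = 4904

4904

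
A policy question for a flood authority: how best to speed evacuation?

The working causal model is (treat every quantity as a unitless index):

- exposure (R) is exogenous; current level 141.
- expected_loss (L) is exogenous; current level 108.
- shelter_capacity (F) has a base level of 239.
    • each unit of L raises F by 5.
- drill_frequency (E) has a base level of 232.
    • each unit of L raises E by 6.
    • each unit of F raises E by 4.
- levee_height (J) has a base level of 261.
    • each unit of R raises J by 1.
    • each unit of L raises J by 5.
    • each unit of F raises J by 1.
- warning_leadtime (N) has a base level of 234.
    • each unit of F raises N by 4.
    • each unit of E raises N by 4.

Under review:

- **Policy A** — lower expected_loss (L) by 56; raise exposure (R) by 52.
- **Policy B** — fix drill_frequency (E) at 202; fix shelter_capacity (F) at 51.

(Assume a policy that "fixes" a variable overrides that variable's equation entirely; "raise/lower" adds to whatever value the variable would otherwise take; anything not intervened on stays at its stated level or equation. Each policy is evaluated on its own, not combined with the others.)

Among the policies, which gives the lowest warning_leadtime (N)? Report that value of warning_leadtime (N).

Policy A (L − 56, R + 52):
  L = 108 − 56 = 52
  F = 239 + 5·52 = 499
  E = 232 + 6·52 + 4·499 = 2540
  N = 234 + 4·499 + 4·2540 = 12390
Policy B (E := 202, F := 51):
  L = 108
  F = 51
  E = 202
  N = 234 + 4·51 + 4·202 = 1246
Comparing — Policy A: N=12390, Policy B: N=1246. Lowest is 1246 (Policy B).

1246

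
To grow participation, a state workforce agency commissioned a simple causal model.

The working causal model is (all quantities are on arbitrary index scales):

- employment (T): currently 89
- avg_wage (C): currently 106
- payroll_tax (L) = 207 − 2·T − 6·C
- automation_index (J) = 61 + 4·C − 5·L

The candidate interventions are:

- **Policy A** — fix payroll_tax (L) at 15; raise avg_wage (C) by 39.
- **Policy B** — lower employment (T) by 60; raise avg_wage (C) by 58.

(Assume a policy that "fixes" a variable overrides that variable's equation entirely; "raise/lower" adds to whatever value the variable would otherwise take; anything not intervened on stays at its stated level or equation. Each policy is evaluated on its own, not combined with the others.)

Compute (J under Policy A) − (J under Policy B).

-4326

Policy A (L := 15, C + 39):
  T = 89
  C = 106 + 39 = 145
  L = 15
  J = 61 + 4·145 − 5·15 = 566
Policy B (T − 60, C + 58):
  T = 89 − 60 = 29
  C = 106 + 58 = 164
  L = 207 − 2·29 − 6·164 = -835
  J = 61 + 4·164 − 5·(-835) = 4892
J: 566 − 4892 = -4326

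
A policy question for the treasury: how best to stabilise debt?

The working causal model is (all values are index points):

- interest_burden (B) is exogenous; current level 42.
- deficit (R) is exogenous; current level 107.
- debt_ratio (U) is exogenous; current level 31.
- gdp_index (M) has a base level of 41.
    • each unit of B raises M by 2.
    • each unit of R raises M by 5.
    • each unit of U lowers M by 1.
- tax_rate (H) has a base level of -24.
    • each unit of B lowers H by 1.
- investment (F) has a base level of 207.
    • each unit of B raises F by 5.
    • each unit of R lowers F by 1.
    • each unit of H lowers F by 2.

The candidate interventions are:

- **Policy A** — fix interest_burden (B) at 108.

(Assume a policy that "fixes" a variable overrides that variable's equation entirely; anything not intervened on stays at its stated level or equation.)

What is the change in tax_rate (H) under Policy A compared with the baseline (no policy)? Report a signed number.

-66

Baseline:
  B = 42
  H = -24 − 42 = -66
Policy A (B := 108):
  B = 108
  H = -24 − 108 = -132
Change in H: -132 − (-66) = -66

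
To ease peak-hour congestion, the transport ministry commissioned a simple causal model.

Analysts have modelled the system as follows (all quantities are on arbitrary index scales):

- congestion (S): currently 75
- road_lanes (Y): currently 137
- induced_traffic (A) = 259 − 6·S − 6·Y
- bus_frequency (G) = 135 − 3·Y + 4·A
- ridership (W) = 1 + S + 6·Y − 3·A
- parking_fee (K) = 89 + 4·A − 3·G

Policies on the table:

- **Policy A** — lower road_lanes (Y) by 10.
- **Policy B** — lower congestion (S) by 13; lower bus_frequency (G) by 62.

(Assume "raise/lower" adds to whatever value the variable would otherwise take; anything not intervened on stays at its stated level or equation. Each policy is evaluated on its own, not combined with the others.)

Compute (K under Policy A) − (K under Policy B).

Policy A (Y − 10):
  S = 75
  Y = 137 − 10 = 127
  A = 259 − 6·75 − 6·127 = -953
  G = 135 − 3·127 + 4·(-953) = -4058
  K = 89 + 4·(-953) − 3·(-4058) = 8451
Policy B (S − 13, G − 62):
  S = 75 − 13 = 62
  Y = 137
  A = 259 − 6·62 − 6·137 = -935
  G = 135 − 3·137 + 4·(-935) (−62 from intervention) = -4078
  K = 89 + 4·(-935) − 3·(-4078) = 8583
K: 8451 − 8583 = -132

-132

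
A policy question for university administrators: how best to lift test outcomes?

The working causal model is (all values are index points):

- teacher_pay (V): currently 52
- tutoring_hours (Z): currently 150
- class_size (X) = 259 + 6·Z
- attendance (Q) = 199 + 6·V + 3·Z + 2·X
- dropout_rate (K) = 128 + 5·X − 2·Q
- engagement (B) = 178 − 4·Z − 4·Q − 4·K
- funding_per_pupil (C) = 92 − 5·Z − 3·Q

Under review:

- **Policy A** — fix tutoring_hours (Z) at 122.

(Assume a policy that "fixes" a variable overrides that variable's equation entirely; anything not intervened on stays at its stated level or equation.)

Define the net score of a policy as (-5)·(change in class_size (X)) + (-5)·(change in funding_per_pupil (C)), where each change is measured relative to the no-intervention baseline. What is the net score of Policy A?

-6160

Baseline:
  V = 52
  Z = 150
  X = 259 + 6·150 = 1159
  Q = 199 + 6·52 + 3·150 + 2·1159 = 3279
  C = 92 − 5·150 − 3·3279 = -10495
Policy A (Z := 122):
  V = 52
  Z = 122
  X = 259 + 6·122 = 991
  Q = 199 + 6·52 + 3·122 + 2·991 = 2859
  C = 92 − 5·122 − 3·2859 = -9095
ΔX = 991 − 1159 = -168; ΔC = -9095 − (-10495) = 1400
Score = (-5)·(-168) + (-5)·1400 = -6160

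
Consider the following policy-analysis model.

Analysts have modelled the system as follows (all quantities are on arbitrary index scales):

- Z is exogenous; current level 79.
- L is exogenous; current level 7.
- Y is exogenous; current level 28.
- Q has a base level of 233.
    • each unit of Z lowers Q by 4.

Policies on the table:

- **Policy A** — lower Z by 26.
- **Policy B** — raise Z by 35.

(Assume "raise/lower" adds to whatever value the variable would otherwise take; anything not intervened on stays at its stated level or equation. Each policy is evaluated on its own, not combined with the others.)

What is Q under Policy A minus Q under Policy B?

Policy A (Z − 26):
  Z = 79 − 26 = 53
  Q = 233 − 4·53 = 21
Policy B (Z + 35):
  Z = 79 + 35 = 114
  Q = 233 − 4·114 = -223
Q: 21 − (-223) = 244

244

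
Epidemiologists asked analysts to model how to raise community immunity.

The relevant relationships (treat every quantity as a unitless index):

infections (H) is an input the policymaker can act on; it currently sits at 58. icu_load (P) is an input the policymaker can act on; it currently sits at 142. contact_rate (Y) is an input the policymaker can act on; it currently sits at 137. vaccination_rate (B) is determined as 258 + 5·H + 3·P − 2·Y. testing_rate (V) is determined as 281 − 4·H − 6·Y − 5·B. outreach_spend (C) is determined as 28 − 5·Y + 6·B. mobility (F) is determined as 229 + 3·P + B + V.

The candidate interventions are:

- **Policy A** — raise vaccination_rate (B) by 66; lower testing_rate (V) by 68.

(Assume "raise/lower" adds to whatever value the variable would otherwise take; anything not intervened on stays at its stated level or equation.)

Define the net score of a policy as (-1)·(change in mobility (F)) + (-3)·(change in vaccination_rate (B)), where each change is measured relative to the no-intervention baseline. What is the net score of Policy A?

134

Baseline:
  H = 58
  P = 142
  Y = 137
  B = 258 + 5·58 + 3·142 − 2·137 = 700
  V = 281 − 4·58 − 6·137 − 5·700 = -4273
  F = 229 + 3·142 + 700 + (-4273) = -2918
Policy A (B + 66, V − 68):
  H = 58
  P = 142
  Y = 137
  B = 258 + 5·58 + 3·142 − 2·137 (+66 from intervention) = 766
  V = 281 − 4·58 − 6·137 − 5·766 (−68 from intervention) = -4671
  F = 229 + 3·142 + 766 + (-4671) = -3250
ΔF = -3250 − (-2918) = -332; ΔB = 766 − 700 = 66
Score = (-1)·(-332) + (-3)·66 = 134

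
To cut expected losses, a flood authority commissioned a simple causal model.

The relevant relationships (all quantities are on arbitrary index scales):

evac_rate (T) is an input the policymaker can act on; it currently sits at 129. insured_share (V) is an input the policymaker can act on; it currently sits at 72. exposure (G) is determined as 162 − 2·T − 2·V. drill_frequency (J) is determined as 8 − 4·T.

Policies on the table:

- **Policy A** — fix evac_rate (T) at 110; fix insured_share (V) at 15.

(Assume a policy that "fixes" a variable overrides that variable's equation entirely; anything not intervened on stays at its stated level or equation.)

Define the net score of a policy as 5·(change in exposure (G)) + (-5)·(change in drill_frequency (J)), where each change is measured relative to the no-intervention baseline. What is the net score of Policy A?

380

Baseline:
  T = 129
  V = 72
  G = 162 − 2·129 − 2·72 = -240
  J = 8 − 4·129 = -508
Policy A (T := 110, V := 15):
  T = 110
  V = 15
  G = 162 − 2·110 − 2·15 = -88
  J = 8 − 4·110 = -432
ΔG = -88 − (-240) = 152; ΔJ = -432 − (-508) = 76
Score = 5·152 + (-5)·76 = 380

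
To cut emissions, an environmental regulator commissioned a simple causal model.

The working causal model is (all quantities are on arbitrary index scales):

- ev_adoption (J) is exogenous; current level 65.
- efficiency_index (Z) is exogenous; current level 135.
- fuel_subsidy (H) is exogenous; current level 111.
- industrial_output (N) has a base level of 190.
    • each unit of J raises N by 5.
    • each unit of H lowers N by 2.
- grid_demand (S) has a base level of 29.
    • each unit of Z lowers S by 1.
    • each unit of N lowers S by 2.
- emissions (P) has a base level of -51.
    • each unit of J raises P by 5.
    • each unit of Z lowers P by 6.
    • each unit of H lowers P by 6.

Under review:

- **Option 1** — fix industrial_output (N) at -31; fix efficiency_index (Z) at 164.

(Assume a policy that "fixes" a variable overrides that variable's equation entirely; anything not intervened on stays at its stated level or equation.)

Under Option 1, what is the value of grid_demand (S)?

Option 1 (N := -31, Z := 164):
  J = 65
  Z = 164
  H = 111
  N = -31
  S = 29 − 164 − 2·(-31) = -73

-73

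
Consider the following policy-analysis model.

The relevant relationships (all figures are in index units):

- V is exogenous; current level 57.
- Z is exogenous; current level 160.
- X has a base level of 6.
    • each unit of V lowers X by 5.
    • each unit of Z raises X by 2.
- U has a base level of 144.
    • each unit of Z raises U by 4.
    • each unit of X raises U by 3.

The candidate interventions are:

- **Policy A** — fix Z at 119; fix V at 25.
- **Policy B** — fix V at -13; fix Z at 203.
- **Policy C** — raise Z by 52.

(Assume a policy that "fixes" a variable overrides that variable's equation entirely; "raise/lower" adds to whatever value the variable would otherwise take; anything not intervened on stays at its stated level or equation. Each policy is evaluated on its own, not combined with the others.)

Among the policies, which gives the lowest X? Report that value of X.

119

Policy A (Z := 119, V := 25):
  V = 25
  Z = 119
  X = 6 − 5·25 + 2·119 = 119
Policy B (V := -13, Z := 203):
  V = -13
  Z = 203
  X = 6 − 5·(-13) + 2·203 = 477
Policy C (Z + 52):
  V = 57
  Z = 160 + 52 = 212
  X = 6 − 5·57 + 2·212 = 145
Comparing — Policy A: X=119, Policy B: X=477, Policy C: X=145. Lowest is 119 (Policy A).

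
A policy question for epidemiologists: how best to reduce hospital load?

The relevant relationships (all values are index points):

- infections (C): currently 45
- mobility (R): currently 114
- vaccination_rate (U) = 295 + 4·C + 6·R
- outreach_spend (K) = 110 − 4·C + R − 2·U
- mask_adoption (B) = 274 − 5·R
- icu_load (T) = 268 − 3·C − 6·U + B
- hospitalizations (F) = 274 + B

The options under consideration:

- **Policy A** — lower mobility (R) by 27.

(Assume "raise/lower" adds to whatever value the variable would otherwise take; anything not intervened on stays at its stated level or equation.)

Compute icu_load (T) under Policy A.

Policy A (R − 27):
  C = 45
  R = 114 − 27 = 87
  U = 295 + 4·45 + 6·87 = 997
  B = 274 − 5·87 = -161
  T = 268 − 3·45 − 6·997 + (-161) = -6010

-6010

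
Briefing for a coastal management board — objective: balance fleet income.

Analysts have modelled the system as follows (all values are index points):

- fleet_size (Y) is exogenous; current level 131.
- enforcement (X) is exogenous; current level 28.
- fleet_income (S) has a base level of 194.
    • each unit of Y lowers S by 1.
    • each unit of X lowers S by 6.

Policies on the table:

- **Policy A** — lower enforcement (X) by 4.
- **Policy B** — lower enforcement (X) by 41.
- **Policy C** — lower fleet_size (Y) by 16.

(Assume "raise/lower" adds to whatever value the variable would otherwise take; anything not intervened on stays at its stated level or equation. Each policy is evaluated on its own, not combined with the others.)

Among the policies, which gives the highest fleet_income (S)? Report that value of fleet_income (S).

141

Policy A (X − 4):
  Y = 131
  X = 28 − 4 = 24
  S = 194 − 131 − 6·24 = -81
Policy B (X − 41):
  Y = 131
  X = 28 − 41 = -13
  S = 194 − 131 − 6·(-13) = 141
Policy C (Y − 16):
  Y = 131 − 16 = 115
  X = 28
  S = 194 − 115 − 6·28 = -89
Comparing — Policy A: S=-81, Policy B: S=141, Policy C: S=-89. Highest is 141 (Policy B).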